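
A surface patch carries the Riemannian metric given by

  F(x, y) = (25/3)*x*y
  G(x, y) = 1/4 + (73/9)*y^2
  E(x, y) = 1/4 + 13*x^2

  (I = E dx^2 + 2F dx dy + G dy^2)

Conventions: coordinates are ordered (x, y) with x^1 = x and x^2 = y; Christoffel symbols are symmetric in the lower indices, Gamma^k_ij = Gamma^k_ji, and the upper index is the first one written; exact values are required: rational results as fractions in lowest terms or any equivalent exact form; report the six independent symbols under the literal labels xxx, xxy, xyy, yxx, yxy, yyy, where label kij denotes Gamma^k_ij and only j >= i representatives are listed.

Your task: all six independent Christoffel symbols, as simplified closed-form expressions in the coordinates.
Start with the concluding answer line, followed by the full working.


Answer: Gamma_xxx = (5184*x*y^2 + 468*x)/(5184*x^2*y^2 + 468*x^2 + 292*y^2 + 9), Gamma_xxy = 0, Gamma_xyy = 300*x/(5184*x^2*y^2 + 468*x^2 + 292*y^2 + 9), Gamma_yxx = 300*y/(5184*x^2*y^2 + 468*x^2 + 292*y^2 + 9), Gamma_yxy = 0, Gamma_yyy = (5184*x^2*y + 292*y)/(5184*x^2*y^2 + 468*x^2 + 292*y^2 + 9)

E = 1/4 + 13*x^2; F = (25/3)*x*y; G = 1/4 + (73/9)*y^2
Gamma^k_ij = (1/2) g^{kl} (d_i g_jl + d_j g_il - d_l g_ij), with g^inv = (1/(EG-F^2)) [[G, -F], [-F, E]]
first partials: E_x = 26*x, E_y = 0, F_x = (25/3)*y, F_y = (25/3)*x, G_x = 0, G_y = (146/9)*y
D = EG - F^2 = 1/16 + (73/36)*y^2 + (13/4)*x^2 + 36*x^2*y^2
expanded: Gamma^x_xx = (G E_x - 2F F_x + F E_y)/(2D), Gamma^x_xy = (G E_y - F G_x)/(2D), Gamma^x_yy = (2G F_y - G G_x - F G_y)/(2D), Gamma^y_xx = (2E F_x - E E_y - F E_x)/(2D), Gamma^y_xy = (E G_x - F E_y)/(2D), Gamma^y_yy = (E G_y - 2F F_y + F G_x)/(2D); substitute and cancel common factors


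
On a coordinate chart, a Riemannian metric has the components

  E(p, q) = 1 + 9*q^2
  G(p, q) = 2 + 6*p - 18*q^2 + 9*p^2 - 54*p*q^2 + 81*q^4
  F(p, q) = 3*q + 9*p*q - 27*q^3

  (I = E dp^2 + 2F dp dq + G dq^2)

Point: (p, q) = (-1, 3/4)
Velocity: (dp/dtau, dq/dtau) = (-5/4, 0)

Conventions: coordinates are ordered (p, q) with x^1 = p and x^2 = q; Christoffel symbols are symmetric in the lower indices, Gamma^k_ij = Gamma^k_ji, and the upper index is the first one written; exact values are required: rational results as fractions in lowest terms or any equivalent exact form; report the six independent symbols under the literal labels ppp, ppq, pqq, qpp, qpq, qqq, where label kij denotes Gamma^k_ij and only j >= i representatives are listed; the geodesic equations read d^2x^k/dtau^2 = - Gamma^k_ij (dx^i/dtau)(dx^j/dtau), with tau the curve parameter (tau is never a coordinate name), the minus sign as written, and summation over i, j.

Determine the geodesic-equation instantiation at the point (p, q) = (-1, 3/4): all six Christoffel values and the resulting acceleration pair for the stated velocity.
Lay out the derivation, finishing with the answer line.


E = 97/16, F = -1017/64, G = 13025/256 at the point
E_p = 0, E_q = 27/2, F_p = 27/4, F_q = -825/16, G_p = -339/8, G_q = 3051/16
EG - F^2 = 14321/256;  g^inv = (256/14321) * [[13025/256, 1017/64], [1017/64, 97/16]]
first-kind symbols [ij,l] = (1/2)(d_i g_jl + d_j g_il - d_l g_ij): [pp,p] = E_p/2 = 0, [pp,q] = F_p - E_q/2 = 0, [pq,p] = E_q/2 = 27/4, [pq,q] = G_p/2 = -339/16, [qq,p] = F_q - G_p/2 = -243/8, [qq,q] = G_q/2 = 3051/32
Gamma^p_ij = (G*[ij,p] - F*[ij,q])/(EG - F^2), Gamma^q_ij = (E*[ij,q] - F*[ij,p])/(EG - F^2)
Gamma_ppp = 0, Gamma_ppq = 1728/14321, Gamma_pqq = -7776/14321, Gamma_qpp = 0, Gamma_qpq = -5424/14321, Gamma_qqq = 24408/14321
d^2p/dtau^2 = -(Gamma_ppp*(-5/4)^2 + 2*Gamma_ppq*(-5/4)*(0) + Gamma_pqq*(0)^2) = 0
d^2q/dtau^2 = -(Gamma_qpp*(-5/4)^2 + 2*Gamma_qpq*(-5/4)*(0) + Gamma_qqq*(0)^2) = 0

Answer: Gamma_ppp = 0, Gamma_ppq = 1728/14321, Gamma_pqq = -7776/14321, Gamma_qpp = 0, Gamma_qpq = -5424/14321, Gamma_qqq = 24408/14321; accelerations (d^2p/dtau^2, d^2q/dtau^2) = (0, 0)


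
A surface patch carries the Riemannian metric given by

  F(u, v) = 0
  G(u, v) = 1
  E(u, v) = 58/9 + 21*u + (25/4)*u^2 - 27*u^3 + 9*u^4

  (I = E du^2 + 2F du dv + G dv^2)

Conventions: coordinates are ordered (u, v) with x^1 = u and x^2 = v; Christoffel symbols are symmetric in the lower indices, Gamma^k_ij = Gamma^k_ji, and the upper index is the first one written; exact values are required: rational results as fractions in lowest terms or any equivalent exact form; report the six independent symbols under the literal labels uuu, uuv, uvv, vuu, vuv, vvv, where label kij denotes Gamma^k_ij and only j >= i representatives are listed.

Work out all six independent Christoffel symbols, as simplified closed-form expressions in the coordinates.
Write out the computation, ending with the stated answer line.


E = 58/9 + 21*u + (25/4)*u^2 - 27*u^3 + 9*u^4; F = 0; G = 1
Gamma^k_ij = (1/2) g^{kl} (d_i g_jl + d_j g_il - d_l g_ij), with g^inv = (1/(EG-F^2)) [[G, -F], [-F, E]]
first partials: E_u = 21 + (25/2)*u - 81*u^2 + 36*u^3, E_v = 0, F_u = 0, F_v = 0, G_u = 0, G_v = 0
D = EG - F^2 = 58/9 + 21*u + (25/4)*u^2 - 27*u^3 + 9*u^4
expanded: Gamma^u_uu = (G E_u - 2F F_u + F E_v)/(2D), Gamma^u_uv = (G E_v - F G_u)/(2D), Gamma^u_vv = (2G F_v - G G_u - F G_v)/(2D), Gamma^v_uu = (2E F_u - E E_v - F E_u)/(2D), Gamma^v_uv = (E G_u - F E_v)/(2D), Gamma^v_vv = (E G_v - 2F F_v + F G_u)/(2D); substitute and cancel common factors

Answer: Gamma_uuu = (648*u^3 - 1458*u^2 + 225*u + 378)/(324*u^4 - 972*u^3 + 225*u^2 + 756*u + 232), Gamma_uuv = 0, Gamma_uvv = 0, Gamma_vuu = 0, Gamma_vuv = 0, Gamma_vvv = 0


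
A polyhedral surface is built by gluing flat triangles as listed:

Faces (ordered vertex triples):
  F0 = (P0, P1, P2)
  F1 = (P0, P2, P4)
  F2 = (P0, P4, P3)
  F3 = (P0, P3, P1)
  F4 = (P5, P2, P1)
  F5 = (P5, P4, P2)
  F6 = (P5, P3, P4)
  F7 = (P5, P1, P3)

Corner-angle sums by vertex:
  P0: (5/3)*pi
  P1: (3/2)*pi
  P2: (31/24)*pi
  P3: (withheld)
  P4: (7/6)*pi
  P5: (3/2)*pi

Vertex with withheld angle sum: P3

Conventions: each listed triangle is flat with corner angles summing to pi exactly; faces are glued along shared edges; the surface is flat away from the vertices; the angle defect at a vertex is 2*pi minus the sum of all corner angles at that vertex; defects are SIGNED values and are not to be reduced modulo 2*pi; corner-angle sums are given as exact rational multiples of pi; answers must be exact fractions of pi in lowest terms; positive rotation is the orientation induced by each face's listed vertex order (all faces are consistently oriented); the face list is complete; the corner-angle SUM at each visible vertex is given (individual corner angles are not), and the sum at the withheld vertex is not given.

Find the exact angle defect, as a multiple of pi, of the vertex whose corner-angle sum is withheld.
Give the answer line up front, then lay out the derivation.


Answer: defect(P3) = (9/8)*pi

V = 6, E = 12, F = 8; chi = V - E + F = 2
Gauss-Bonnet: total defect = 2*pi*chi = 4*pi; visible defects sum to (23/8)*pi


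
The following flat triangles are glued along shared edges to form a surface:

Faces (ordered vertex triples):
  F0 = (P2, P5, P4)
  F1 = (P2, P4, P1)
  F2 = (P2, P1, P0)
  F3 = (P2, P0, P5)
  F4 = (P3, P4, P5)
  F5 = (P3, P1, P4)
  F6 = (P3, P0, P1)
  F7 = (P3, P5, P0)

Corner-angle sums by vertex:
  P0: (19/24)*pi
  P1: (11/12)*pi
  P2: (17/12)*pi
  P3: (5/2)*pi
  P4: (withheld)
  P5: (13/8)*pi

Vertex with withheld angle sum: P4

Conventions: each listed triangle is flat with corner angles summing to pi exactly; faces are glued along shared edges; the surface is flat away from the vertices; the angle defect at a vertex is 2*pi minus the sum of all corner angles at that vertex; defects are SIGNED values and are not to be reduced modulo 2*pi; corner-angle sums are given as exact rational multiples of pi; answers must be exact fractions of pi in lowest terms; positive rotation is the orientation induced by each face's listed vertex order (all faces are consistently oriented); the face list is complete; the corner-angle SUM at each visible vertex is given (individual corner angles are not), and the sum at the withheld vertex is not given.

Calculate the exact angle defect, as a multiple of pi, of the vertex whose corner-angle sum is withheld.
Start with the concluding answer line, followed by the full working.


Answer: defect(P4) = (5/4)*pi

V = 6, E = 12, F = 8; chi = V - E + F = 2
Gauss-Bonnet: total defect = 2*pi*chi = 4*pi; visible defects sum to (11/4)*pi


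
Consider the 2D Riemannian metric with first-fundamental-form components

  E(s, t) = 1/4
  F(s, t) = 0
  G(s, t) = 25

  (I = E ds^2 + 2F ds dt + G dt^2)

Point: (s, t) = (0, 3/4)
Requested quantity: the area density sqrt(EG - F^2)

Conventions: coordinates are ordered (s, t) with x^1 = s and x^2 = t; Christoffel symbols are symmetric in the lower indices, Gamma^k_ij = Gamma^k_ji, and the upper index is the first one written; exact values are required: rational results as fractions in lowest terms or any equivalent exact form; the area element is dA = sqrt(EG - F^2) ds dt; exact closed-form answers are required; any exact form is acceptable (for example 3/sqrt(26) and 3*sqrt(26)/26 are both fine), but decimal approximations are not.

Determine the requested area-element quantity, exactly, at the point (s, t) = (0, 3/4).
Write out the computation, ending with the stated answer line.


E = 1/4, F = 0, G = 25; EG - F^2 = 25/4

Answer: sqrt(EG - F^2) = 5/2


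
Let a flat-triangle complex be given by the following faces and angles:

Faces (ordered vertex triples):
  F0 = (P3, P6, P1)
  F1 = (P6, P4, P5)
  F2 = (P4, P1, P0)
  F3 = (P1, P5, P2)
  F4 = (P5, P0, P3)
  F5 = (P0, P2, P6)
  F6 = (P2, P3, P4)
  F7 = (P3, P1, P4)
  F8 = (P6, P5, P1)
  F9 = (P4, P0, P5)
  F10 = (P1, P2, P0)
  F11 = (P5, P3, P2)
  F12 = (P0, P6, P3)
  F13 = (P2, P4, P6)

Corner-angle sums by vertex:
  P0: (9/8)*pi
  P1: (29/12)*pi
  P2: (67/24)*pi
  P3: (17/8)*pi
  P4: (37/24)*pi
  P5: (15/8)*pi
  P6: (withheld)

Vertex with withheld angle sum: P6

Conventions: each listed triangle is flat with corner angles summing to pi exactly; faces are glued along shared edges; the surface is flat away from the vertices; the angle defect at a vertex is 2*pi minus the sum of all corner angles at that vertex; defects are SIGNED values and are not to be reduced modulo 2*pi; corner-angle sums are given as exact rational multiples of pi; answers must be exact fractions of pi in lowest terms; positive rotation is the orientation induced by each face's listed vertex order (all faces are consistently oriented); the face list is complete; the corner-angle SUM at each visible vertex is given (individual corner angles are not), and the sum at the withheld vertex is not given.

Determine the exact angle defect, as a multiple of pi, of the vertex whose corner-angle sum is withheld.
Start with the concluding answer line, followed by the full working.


Answer: defect(P6) = -pi/8

V = 7, E = 21, F = 14; chi = V - E + F = 0
Gauss-Bonnet: total defect = 2*pi*chi = 0; visible defects sum to pi/8


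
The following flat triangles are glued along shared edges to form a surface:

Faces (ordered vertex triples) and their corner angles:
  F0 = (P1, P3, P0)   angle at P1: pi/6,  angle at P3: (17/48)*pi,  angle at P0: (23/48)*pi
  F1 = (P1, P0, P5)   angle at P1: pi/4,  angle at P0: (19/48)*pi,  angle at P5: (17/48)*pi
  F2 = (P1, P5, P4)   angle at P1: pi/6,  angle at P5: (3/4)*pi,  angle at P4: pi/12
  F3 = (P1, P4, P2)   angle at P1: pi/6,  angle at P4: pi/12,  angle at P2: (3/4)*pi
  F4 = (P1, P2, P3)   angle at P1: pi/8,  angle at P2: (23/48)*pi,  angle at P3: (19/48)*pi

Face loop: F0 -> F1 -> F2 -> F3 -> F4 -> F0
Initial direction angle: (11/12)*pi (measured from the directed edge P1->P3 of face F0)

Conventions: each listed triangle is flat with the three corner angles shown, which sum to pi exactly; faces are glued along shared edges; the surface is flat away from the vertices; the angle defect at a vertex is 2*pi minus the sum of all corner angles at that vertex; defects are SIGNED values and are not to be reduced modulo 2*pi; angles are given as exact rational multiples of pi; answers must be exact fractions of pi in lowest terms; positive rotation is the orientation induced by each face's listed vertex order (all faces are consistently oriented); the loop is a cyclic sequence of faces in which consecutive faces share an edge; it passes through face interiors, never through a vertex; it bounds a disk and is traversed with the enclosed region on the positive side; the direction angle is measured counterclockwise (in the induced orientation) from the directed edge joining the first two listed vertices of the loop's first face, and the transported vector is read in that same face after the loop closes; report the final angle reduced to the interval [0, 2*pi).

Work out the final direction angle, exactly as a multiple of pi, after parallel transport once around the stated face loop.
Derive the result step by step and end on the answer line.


enclosed vertex P1: corner angles sum to (7/8)*pi, defect = 2*pi - (7/8)*pi = (9/8)*pi
holonomy = initial angle + sum of enclosed defects (mod 2*pi), positive in the induced orientation
final angle = (11/12)*pi + (9/8)*pi = pi/24 (mod 2*pi)

Answer: final direction angle = pi/24


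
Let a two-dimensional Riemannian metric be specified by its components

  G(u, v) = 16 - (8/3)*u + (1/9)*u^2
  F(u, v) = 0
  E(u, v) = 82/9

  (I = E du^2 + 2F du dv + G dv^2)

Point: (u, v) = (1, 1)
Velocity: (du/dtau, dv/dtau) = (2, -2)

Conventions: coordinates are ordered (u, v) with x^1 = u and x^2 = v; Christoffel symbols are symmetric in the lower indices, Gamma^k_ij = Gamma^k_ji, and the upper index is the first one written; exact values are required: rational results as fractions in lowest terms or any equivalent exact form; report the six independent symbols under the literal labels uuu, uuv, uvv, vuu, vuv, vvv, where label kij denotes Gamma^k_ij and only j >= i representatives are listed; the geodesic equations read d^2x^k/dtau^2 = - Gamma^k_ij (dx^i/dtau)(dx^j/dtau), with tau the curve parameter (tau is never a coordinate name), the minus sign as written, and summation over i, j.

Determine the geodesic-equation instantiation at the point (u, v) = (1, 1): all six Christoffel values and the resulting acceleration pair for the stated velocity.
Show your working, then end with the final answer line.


E = 82/9, F = 0, G = 121/9 at the point
E_u = 0, E_v = 0, F_u = 0, F_v = 0, G_u = -22/9, G_v = 0
EG - F^2 = 9922/81;  g^inv = (81/9922) * [[121/9, 0], [0, 82/9]]
first-kind symbols [ij,l] = (1/2)(d_i g_jl + d_j g_il - d_l g_ij): [uu,u] = E_u/2 = 0, [uu,v] = F_u - E_v/2 = 0, [uv,u] = E_v/2 = 0, [uv,v] = G_u/2 = -11/9, [vv,u] = F_v - G_u/2 = 11/9, [vv,v] = G_v/2 = 0
Gamma^u_ij = (G*[ij,u] - F*[ij,v])/(EG - F^2), Gamma^v_ij = (E*[ij,v] - F*[ij,u])/(EG - F^2)
Gamma_uuu = 0, Gamma_uuv = 0, Gamma_uvv = 11/82, Gamma_vuu = 0, Gamma_vuv = -1/11, Gamma_vvv = 0
d^2u/dtau^2 = -(Gamma_uuu*(2)^2 + 2*Gamma_uuv*(2)*(-2) + Gamma_uvv*(-2)^2) = -22/41
d^2v/dtau^2 = -(Gamma_vuu*(2)^2 + 2*Gamma_vuv*(2)*(-2) + Gamma_vvv*(-2)^2) = -8/11

Answer: Gamma_uuu = 0, Gamma_uuv = 0, Gamma_uvv = 11/82, Gamma_vuu = 0, Gamma_vuv = -1/11, Gamma_vvv = 0; accelerations (d^2u/dtau^2, d^2v/dtau^2) = (-22/41, -8/11)


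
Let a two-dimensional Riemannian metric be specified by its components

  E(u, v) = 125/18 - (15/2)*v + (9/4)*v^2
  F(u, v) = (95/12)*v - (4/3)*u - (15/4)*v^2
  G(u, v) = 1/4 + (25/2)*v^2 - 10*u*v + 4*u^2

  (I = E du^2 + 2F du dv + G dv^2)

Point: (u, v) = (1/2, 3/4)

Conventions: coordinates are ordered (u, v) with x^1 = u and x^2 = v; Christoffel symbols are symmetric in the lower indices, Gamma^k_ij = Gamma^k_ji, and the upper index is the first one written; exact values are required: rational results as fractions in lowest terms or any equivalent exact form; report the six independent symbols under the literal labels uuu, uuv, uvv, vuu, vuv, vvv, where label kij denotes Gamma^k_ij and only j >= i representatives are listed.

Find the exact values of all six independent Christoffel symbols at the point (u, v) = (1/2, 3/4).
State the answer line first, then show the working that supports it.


Answer: Gamma_uuu = -84980/63361, Gamma_uuv = -140568/63361, Gamma_uvv = -126120/63361, Gamma_vuu = 208460/190083, Gamma_vuv = 73604/63361, Gamma_vvv = 184128/63361

E = 1489/576, F = 607/192, G = 145/32 at the point
E_u = 0, E_v = -33/8, F_u = -4/3, F_v = 55/24, G_u = -7/2, G_v = 55/4
EG - F^2 = 63361/36864;  g^inv = (36864/63361) * [[145/32, -607/192], [-607/192, 1489/576]]
first-kind symbols [ij,l] = (1/2)(d_i g_jl + d_j g_il - d_l g_ij): [uu,u] = E_u/2 = 0, [uu,v] = F_u - E_v/2 = 35/48, [uv,u] = E_v/2 = -33/16, [uv,v] = G_u/2 = -7/4, [vv,u] = F_v - G_u/2 = 97/24, [vv,v] = G_v/2 = 55/8
Gamma^u_ij = (G*[ij,u] - F*[ij,v])/(EG - F^2), Gamma^v_ij = (E*[ij,v] - F*[ij,u])/(EG - F^2)


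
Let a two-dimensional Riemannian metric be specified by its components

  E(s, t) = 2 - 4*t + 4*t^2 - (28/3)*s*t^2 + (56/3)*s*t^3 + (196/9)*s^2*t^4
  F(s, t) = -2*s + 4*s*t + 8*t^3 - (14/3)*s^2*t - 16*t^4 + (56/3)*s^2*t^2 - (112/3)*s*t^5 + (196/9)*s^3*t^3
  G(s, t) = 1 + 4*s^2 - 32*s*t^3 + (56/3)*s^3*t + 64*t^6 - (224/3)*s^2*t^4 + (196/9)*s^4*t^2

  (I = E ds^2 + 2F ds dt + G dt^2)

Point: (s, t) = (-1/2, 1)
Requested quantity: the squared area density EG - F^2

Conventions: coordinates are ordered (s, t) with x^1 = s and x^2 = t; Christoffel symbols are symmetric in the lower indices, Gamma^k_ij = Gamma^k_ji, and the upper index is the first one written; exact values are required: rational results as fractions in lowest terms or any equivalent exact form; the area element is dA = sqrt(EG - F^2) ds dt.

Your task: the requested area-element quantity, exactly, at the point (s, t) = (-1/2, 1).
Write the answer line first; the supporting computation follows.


Answer: EG - F^2 = 2309/36

E = 25/9, F = 94/9, G = 2245/36; EG - F^2 = 2309/36


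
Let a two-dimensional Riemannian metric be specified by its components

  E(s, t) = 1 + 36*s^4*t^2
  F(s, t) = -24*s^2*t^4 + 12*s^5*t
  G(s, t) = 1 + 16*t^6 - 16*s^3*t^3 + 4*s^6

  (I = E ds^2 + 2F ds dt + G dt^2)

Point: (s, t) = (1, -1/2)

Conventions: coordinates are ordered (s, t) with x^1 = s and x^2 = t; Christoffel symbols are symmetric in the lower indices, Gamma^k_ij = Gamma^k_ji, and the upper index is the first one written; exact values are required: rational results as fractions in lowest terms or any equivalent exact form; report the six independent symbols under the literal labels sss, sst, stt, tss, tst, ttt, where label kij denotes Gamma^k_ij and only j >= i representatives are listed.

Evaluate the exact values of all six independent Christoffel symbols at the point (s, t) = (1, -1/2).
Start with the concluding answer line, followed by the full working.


Answer: Gamma_sss = 72/65, Gamma_sst = -72/65, Gamma_stt = 36/65, Gamma_tss = -12/13, Gamma_tst = 12/13, Gamma_ttt = -6/13

E = 10, F = -15/2, G = 29/4 at the point
E_s = 36, E_t = -36, F_s = -33, F_t = 24, G_s = 30, G_t = -15
EG - F^2 = 65/4;  g^inv = (4/65) * [[29/4, 15/2], [15/2, 10]]
first-kind symbols [ij,l] = (1/2)(d_i g_jl + d_j g_il - d_l g_ij): [ss,s] = E_s/2 = 18, [ss,t] = F_s - E_t/2 = -15, [st,s] = E_t/2 = -18, [st,t] = G_s/2 = 15, [tt,s] = F_t - G_s/2 = 9, [tt,t] = G_t/2 = -15/2
Gamma^s_ij = (G*[ij,s] - F*[ij,t])/(EG - F^2), Gamma^t_ij = (E*[ij,t] - F*[ij,s])/(EG - F^2)


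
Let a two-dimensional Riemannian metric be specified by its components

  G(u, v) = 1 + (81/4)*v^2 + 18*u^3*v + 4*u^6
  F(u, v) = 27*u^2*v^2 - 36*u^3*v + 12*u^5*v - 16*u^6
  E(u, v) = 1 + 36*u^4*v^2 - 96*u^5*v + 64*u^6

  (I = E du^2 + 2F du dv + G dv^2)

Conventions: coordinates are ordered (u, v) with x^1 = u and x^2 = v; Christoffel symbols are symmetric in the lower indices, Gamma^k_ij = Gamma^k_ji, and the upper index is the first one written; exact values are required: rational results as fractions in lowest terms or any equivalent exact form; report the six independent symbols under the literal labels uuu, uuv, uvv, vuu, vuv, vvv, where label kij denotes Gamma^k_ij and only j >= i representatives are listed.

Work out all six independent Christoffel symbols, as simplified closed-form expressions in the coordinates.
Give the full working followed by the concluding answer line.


E = 1 + 36*u^4*v^2 - 96*u^5*v + 64*u^6; F = 27*u^2*v^2 - 36*u^3*v + 12*u^5*v - 16*u^6; G = 1 + (81/4)*v^2 + 18*u^3*v + 4*u^6
Gamma^k_ij = (1/2) g^{kl} (d_i g_jl + d_j g_il - d_l g_ij), with g^inv = (1/(EG-F^2)) [[G, -F], [-F, E]]
first partials: E_u = 144*u^3*v^2 - 480*u^4*v + 384*u^5, E_v = 72*u^4*v - 96*u^5, F_u = 54*u*v^2 - 108*u^2*v + 60*u^4*v - 96*u^5, F_v = 54*u^2*v - 36*u^3 + 12*u^5, G_u = 54*u^2*v + 24*u^5, G_v = (81/2)*v + 18*u^3
D = EG - F^2 = 1 + (81/4)*v^2 + 18*u^3*v + 36*u^4*v^2 - 96*u^5*v + 68*u^6
expanded: Gamma^u_uu = (G E_u - 2F F_u + F E_v)/(2D), Gamma^u_uv = (G E_v - F G_u)/(2D), Gamma^u_vv = (2G F_v - G G_u - F G_v)/(2D), Gamma^v_uu = (2E F_u - E E_v - F E_u)/(2D), Gamma^v_uv = (E G_u - F E_v)/(2D), Gamma^v_vv = (E G_v - 2F F_v + F G_u)/(2D); substitute and cancel common factors

Answer: Gamma_uuu = (768*u^5 - 960*u^4*v + 288*u^3*v^2)/(272*u^6 - 384*u^5*v + 144*u^4*v^2 + 72*u^3*v + 81*v^2 + 4), Gamma_uuv = (-192*u^5 + 144*u^4*v)/(272*u^6 - 384*u^5*v + 144*u^4*v^2 + 72*u^3*v + 81*v^2 + 4), Gamma_uvv = (-144*u^3 + 108*u^2*v)/(272*u^6 - 384*u^5*v + 144*u^4*v^2 + 72*u^3*v + 81*v^2 + 4), Gamma_vuu = (-192*u^5 + 96*u^4*v - 432*u^2*v + 216*u*v^2)/(272*u^6 - 384*u^5*v + 144*u^4*v^2 + 72*u^3*v + 81*v^2 + 4), Gamma_vuv = (48*u^5 + 108*u^2*v)/(272*u^6 - 384*u^5*v + 144*u^4*v^2 + 72*u^3*v + 81*v^2 + 4), Gamma_vvv = (36*u^3 + 81*v)/(272*u^6 - 384*u^5*v + 144*u^4*v^2 + 72*u^3*v + 81*v^2 + 4)


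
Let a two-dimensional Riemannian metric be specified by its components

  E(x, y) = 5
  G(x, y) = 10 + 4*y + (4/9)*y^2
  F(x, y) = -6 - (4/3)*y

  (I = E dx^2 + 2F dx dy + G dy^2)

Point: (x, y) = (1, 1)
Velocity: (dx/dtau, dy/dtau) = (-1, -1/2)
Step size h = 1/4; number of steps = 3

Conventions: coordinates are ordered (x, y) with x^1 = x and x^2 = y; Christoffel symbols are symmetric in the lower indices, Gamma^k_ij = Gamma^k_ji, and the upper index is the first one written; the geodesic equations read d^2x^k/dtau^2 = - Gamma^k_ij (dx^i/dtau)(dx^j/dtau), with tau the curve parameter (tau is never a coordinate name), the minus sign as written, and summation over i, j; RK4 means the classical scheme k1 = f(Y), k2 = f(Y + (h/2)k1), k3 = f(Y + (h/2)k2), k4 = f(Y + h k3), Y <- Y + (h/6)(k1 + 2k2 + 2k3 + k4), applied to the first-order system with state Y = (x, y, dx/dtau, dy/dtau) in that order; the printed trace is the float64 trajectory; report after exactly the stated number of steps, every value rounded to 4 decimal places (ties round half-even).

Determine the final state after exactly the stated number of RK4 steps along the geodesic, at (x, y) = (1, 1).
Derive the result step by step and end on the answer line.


f(Y) = (dx/dtau, dy/dtau, -Gamma^x_ij Y'^i Y'^j, -Gamma^y_ij Y'^i Y'^j) with the Gammas evaluated at the stage position; h = 0.250000; intermediate values shown to 6 dp
step 0: x = 1.0000, y = 1.0000, dx/dtau = -1.0000, dy/dtau = -0.5000
step 1:
  k1: at (x, y) = (1.000000, 1.000000), (dx/dtau, dy/dtau) = (-1.000000, -0.500000); Gamma_xxx = 0.000000, Gamma_xxy = 0.000000, Gamma_xyy = -0.072289, Gamma_yxx = 0.000000, Gamma_yxy = 0.000000, Gamma_yyy = 0.132530; k1 = (-1.000000, -0.500000, 0.018072, -0.033133)
  k2: at (x, y) = (0.875000, 0.937500), (dx/dtau, dy/dtau) = (-0.997741, -0.504142); Gamma_xxx = 0.000000, Gamma_xxy = 0.000000, Gamma_xyy = -0.073500, Gamma_yxx = 0.000000, Gamma_yxy = 0.000000, Gamma_yyy = 0.133218; k2 = (-0.997741, -0.504142, 0.018681, -0.033859)
  k3: at (x, y) = (0.875282, 0.936982), (dx/dtau, dy/dtau) = (-0.997665, -0.504232); Gamma_xxx = 0.000000, Gamma_xxy = 0.000000, Gamma_xyy = -0.073510, Gamma_yxx = 0.000000, Gamma_yxy = 0.000000, Gamma_yyy = 0.133224; k3 = (-0.997665, -0.504232, 0.018690, -0.033872)
  k4: at (x, y) = (0.750584, 0.873942), (dx/dtau, dy/dtau) = (-0.995328, -0.508468); Gamma_xxx = 0.000000, Gamma_xxy = 0.000000, Gamma_xyy = -0.074758, Gamma_yxx = 0.000000, Gamma_yxy = 0.000000, Gamma_yyy = 0.133916; k4 = (-0.995328, -0.508468, 0.019328, -0.034623)
  Y <- Y + (h/6)(k1 + 2k2 + 2k3 + k4): x = 0.7506, y = 0.8739, dx/dtau = -0.9953, dy/dtau = -0.5085
step 2:
  k1: at (x, y) = (0.750578, 0.873949), (dx/dtau, dy/dtau) = (-0.995327, -0.508467); Gamma_xxx = 0.000000, Gamma_xxy = 0.000000, Gamma_xyy = -0.074758, Gamma_yxx = 0.000000, Gamma_yxy = 0.000000, Gamma_yyy = 0.133916; k1 = (-0.995327, -0.508467, 0.019328, -0.034622)
  k2: at (x, y) = (0.626162, 0.810391), (dx/dtau, dy/dtau) = (-0.992911, -0.512795); Gamma_xxx = 0.000000, Gamma_xxy = 0.000000, Gamma_xyy = -0.076045, Gamma_yxx = 0.000000, Gamma_yxy = 0.000000, Gamma_yyy = 0.134610; k2 = (-0.992911, -0.512795, 0.019997, -0.035397)
  k3: at (x, y) = (0.626464, 0.809850), (dx/dtau, dy/dtau) = (-0.992828, -0.512892); Gamma_xxx = 0.000000, Gamma_xxy = 0.000000, Gamma_xyy = -0.076056, Gamma_yxx = 0.000000, Gamma_yxy = 0.000000, Gamma_yyy = 0.134616; k3 = (-0.992828, -0.512892, 0.020007, -0.035412)
  k4: at (x, y) = (0.502371, 0.745726), (dx/dtau, dy/dtau) = (-0.990326, -0.517320); Gamma_xxx = 0.000000, Gamma_xxy = 0.000000, Gamma_xyy = -0.077384, Gamma_yxx = 0.000000, Gamma_yxy = 0.000000, Gamma_yyy = 0.135312; k4 = (-0.990326, -0.517320, 0.020710, -0.036212)
  Y <- Y + (h/6)(k1 + 2k2 + 2k3 + k4): x = 0.5024, y = 0.7457, dx/dtau = -0.9903, dy/dtau = -0.5173
step 3:
  k1: at (x, y) = (0.502364, 0.745734), (dx/dtau, dy/dtau) = (-0.990326, -0.517320); Gamma_xxx = 0.000000, Gamma_xxy = 0.000000, Gamma_xyy = -0.077384, Gamma_yxx = 0.000000, Gamma_yxy = 0.000000, Gamma_yyy = 0.135312; k1 = (-0.990326, -0.517320, 0.020709, -0.036212)
  k2: at (x, y) = (0.378573, 0.681069), (dx/dtau, dy/dtau) = (-0.987737, -0.521846); Gamma_xxx = 0.000000, Gamma_xxy = 0.000000, Gamma_xyy = -0.078754, Gamma_yxx = 0.000000, Gamma_yxy = 0.000000, Gamma_yyy = 0.136009; k2 = (-0.987737, -0.521846, 0.021446, -0.037039)
  k3: at (x, y) = (0.378897, 0.680503), (dx/dtau, dy/dtau) = (-0.987645, -0.521949); Gamma_xxx = 0.000000, Gamma_xxy = 0.000000, Gamma_xyy = -0.078766, Gamma_yxx = 0.000000, Gamma_yxy = 0.000000, Gamma_yyy = 0.136015; k3 = (-0.987645, -0.521949, 0.021458, -0.037055)
  k4: at (x, y) = (0.255453, 0.615247), (dx/dtau, dy/dtau) = (-0.984961, -0.526583); Gamma_xxx = 0.000000, Gamma_xxy = 0.000000, Gamma_xyy = -0.080180, Gamma_yxx = 0.000000, Gamma_yxy = 0.000000, Gamma_yyy = 0.136714; k4 = (-0.984961, -0.526583, 0.022233, -0.037909)
  Y <- Y + (h/6)(k1 + 2k2 + 2k3 + k4): x = 0.2554, y = 0.6153, dx/dtau = -0.9850, dy/dtau = -0.5266

Answer: x = 0.2554, y = 0.6153, dx/dtau = -0.9850, dy/dtau = -0.5266


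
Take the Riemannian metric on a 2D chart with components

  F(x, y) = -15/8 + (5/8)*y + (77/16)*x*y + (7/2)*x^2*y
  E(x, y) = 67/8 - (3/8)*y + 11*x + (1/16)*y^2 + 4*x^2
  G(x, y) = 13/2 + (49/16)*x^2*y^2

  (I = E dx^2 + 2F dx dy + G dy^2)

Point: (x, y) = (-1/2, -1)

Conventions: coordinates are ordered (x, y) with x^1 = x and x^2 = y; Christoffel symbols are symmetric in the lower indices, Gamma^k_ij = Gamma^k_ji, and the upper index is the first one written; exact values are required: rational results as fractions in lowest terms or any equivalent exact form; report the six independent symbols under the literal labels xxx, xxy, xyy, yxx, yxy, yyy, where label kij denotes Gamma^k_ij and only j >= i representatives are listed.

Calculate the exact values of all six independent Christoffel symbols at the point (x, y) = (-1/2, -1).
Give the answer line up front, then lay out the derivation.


Answer: Gamma_xxx = 403/502, Gamma_xxy = -109/1004, Gamma_xyy = 1/8, Gamma_yxx = -305/7781, Gamma_yxy = -3505/15562, Gamma_yyy = -11/124

E = 69/16, F = -31/32, G = 465/64 at the point
E_x = 7, E_y = -1/2, F_x = -21/16, F_y = -29/32, G_x = -49/16, G_y = -49/32
EG - F^2 = 7781/256;  g^inv = (256/7781) * [[465/64, 31/32], [31/32, 69/16]]
first-kind symbols [ij,l] = (1/2)(d_i g_jl + d_j g_il - d_l g_ij): [xx,x] = E_x/2 = 7/2, [xx,y] = F_x - E_y/2 = -17/16, [xy,x] = E_y/2 = -1/4, [xy,y] = G_x/2 = -49/32, [yy,x] = F_y - G_x/2 = 5/8, [yy,y] = G_y/2 = -49/64
Gamma^x_ij = (G*[ij,x] - F*[ij,y])/(EG - F^2), Gamma^y_ij = (E*[ij,y] - F*[ij,x])/(EG - F^2)


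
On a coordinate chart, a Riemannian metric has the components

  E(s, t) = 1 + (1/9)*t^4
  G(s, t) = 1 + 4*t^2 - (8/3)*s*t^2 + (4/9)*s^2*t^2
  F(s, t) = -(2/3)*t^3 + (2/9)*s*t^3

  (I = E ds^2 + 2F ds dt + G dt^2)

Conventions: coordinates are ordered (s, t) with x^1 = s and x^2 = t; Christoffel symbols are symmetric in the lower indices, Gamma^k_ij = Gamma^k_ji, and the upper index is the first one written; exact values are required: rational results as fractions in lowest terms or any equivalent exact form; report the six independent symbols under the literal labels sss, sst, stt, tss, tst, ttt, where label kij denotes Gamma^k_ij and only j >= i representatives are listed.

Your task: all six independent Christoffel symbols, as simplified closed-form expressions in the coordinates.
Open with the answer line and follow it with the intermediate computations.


Answer: Gamma_sss = 0, Gamma_sst = 2*t^3/(4*s^2*t^2 - 24*s*t^2 + t^4 + 36*t^2 + 9), Gamma_stt = (2*s*t^2 - 6*t^2)/(4*s^2*t^2 - 24*s*t^2 + t^4 + 36*t^2 + 9), Gamma_tss = 0, Gamma_tst = (4*s*t^2 - 12*t^2)/(4*s^2*t^2 - 24*s*t^2 + t^4 + 36*t^2 + 9), Gamma_ttt = (4*s^2*t - 24*s*t + 36*t)/(4*s^2*t^2 - 24*s*t^2 + t^4 + 36*t^2 + 9)

E = 1 + (1/9)*t^4; F = -(2/3)*t^3 + (2/9)*s*t^3; G = 1 + 4*t^2 - (8/3)*s*t^2 + (4/9)*s^2*t^2
Gamma^k_ij = (1/2) g^{kl} (d_i g_jl + d_j g_il - d_l g_ij), with g^inv = (1/(EG-F^2)) [[G, -F], [-F, E]]
first partials: E_s = 0, E_t = (4/9)*t^3, F_s = (2/9)*t^3, F_t = -2*t^2 + (2/3)*s*t^2, G_s = -(8/3)*t^2 + (8/9)*s*t^2, G_t = 8*t - (16/3)*s*t + (8/9)*s^2*t
D = EG - F^2 = 1 + 4*t^2 - (8/3)*s*t^2 + (1/9)*t^4 + (4/9)*s^2*t^2
expanded: Gamma^s_ss = (G E_s - 2F F_s + F E_t)/(2D), Gamma^s_st = (G E_t - F G_s)/(2D), Gamma^s_tt = (2G F_t - G G_s - F G_t)/(2D), Gamma^t_ss = (2E F_s - E E_t - F E_s)/(2D), Gamma^t_st = (E G_s - F E_t)/(2D), Gamma^t_tt = (E G_t - 2F F_t + F G_s)/(2D); substitute and cancel common factors


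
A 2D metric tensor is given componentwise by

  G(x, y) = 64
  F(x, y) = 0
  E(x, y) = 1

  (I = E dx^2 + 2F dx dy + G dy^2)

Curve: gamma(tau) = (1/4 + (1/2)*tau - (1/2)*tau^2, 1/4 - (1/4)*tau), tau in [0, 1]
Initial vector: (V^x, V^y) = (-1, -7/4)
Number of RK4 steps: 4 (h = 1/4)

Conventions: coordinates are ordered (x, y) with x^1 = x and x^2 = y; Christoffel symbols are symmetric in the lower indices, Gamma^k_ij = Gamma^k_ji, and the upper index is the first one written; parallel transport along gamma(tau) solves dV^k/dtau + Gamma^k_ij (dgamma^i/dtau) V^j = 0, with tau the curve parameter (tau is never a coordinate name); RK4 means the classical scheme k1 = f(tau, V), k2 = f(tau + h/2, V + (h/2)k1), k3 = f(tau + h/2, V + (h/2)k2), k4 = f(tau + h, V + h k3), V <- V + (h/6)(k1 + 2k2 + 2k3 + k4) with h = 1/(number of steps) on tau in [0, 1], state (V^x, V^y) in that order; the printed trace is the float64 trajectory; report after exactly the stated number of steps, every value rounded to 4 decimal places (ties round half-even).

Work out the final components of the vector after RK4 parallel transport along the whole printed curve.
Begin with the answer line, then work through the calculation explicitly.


Answer: V^x = -1.0000, V^y = -1.7500

gamma'(tau) = (1/2 - tau, -1/4); f(tau, V)^k = -Gamma^k_ij(gamma(tau)) gamma'^i(tau) V^j; h = 1/4; intermediate values shown to 6 dp
curve data and Christoffel symbols at the stage parameters:
  tau = 0.000000: gamma = (0.250000, 0.250000), gamma' = (0.500000, -0.250000); Gamma_xxx = 0.000000, Gamma_xxy = 0.000000, Gamma_xyy = 0.000000, Gamma_yxx = 0.000000, Gamma_yxy = 0.000000, Gamma_yyy = 0.000000
  tau = 0.125000: gamma = (0.304688, 0.218750), gamma' = (0.375000, -0.250000); Gamma_xxx = 0.000000, Gamma_xxy = 0.000000, Gamma_xyy = 0.000000, Gamma_yxx = 0.000000, Gamma_yxy = 0.000000, Gamma_yyy = 0.000000
  tau = 0.250000: gamma = (0.343750, 0.187500), gamma' = (0.250000, -0.250000); Gamma_xxx = 0.000000, Gamma_xxy = 0.000000, Gamma_xyy = 0.000000, Gamma_yxx = 0.000000, Gamma_yxy = 0.000000, Gamma_yyy = 0.000000
  tau = 0.375000: gamma = (0.367188, 0.156250), gamma' = (0.125000, -0.250000); Gamma_xxx = 0.000000, Gamma_xxy = 0.000000, Gamma_xyy = 0.000000, Gamma_yxx = 0.000000, Gamma_yxy = 0.000000, Gamma_yyy = 0.000000
  tau = 0.500000: gamma = (0.375000, 0.125000), gamma' = (0.000000, -0.250000); Gamma_xxx = 0.000000, Gamma_xxy = 0.000000, Gamma_xyy = 0.000000, Gamma_yxx = 0.000000, Gamma_yxy = 0.000000, Gamma_yyy = 0.000000
  tau = 0.625000: gamma = (0.367188, 0.093750), gamma' = (-0.125000, -0.250000); Gamma_xxx = 0.000000, Gamma_xxy = 0.000000, Gamma_xyy = 0.000000, Gamma_yxx = 0.000000, Gamma_yxy = 0.000000, Gamma_yyy = 0.000000
  tau = 0.750000: gamma = (0.343750, 0.062500), gamma' = (-0.250000, -0.250000); Gamma_xxx = 0.000000, Gamma_xxy = 0.000000, Gamma_xyy = 0.000000, Gamma_yxx = 0.000000, Gamma_yxy = 0.000000, Gamma_yyy = 0.000000
  tau = 0.875000: gamma = (0.304688, 0.031250), gamma' = (-0.375000, -0.250000); Gamma_xxx = 0.000000, Gamma_xxy = 0.000000, Gamma_xyy = 0.000000, Gamma_yxx = 0.000000, Gamma_yxy = 0.000000, Gamma_yyy = 0.000000
  tau = 1.000000: gamma = (0.250000, 0.000000), gamma' = (-0.500000, -0.250000); Gamma_xxx = 0.000000, Gamma_xxy = 0.000000, Gamma_xyy = 0.000000, Gamma_yxx = 0.000000, Gamma_yxy = 0.000000, Gamma_yyy = 0.000000
step 0: V^x = -1.0000, V^y = -1.7500
step 1: k1 = (0.000000, 0.000000), k2 = (0.000000, 0.000000), k3 = (0.000000, 0.000000), k4 = (0.000000, 0.000000); V <- V + (h/6)(k1 + 2k2 + 2k3 + k4): V^x = -1.0000, V^y = -1.7500
step 2: k1 = (0.000000, 0.000000), k2 = (0.000000, 0.000000), k3 = (0.000000, 0.000000), k4 = (0.000000, 0.000000); V <- V + (h/6)(k1 + 2k2 + 2k3 + k4): V^x = -1.0000, V^y = -1.7500
step 3: k1 = (0.000000, 0.000000), k2 = (0.000000, 0.000000), k3 = (0.000000, 0.000000), k4 = (0.000000, 0.000000); V <- V + (h/6)(k1 + 2k2 + 2k3 + k4): V^x = -1.0000, V^y = -1.7500
step 4: k1 = (0.000000, 0.000000), k2 = (0.000000, 0.000000), k3 = (0.000000, 0.000000), k4 = (0.000000, 0.000000); V <- V + (h/6)(k1 + 2k2 + 2k3 + k4): V^x = -1.0000, V^y = -1.7500


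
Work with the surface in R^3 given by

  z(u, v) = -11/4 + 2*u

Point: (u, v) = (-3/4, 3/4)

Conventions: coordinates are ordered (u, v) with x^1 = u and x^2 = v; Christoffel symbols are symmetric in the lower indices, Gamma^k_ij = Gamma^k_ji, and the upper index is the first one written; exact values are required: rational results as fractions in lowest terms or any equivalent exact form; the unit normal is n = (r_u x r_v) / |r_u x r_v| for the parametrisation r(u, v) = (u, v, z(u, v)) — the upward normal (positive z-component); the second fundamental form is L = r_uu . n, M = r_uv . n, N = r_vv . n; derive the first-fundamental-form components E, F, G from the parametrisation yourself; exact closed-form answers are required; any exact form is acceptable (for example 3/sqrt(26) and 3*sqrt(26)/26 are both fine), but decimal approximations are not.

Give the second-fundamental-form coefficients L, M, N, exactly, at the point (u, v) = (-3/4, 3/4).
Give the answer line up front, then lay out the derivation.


Answer: L = 0, M = 0, N = 0

z_u = 2, z_v = 0, z_uu = 0, z_uv = 0, z_vv = 0
E = 5, F = 0, G = 1; answer radicand W^2 = 5
unnormalised second-form numerators: l = 0, m = 0, n = 0; L = l/sqrt(5), and similarly M = m/sqrt(W^2), N = n/sqrt(W^2)


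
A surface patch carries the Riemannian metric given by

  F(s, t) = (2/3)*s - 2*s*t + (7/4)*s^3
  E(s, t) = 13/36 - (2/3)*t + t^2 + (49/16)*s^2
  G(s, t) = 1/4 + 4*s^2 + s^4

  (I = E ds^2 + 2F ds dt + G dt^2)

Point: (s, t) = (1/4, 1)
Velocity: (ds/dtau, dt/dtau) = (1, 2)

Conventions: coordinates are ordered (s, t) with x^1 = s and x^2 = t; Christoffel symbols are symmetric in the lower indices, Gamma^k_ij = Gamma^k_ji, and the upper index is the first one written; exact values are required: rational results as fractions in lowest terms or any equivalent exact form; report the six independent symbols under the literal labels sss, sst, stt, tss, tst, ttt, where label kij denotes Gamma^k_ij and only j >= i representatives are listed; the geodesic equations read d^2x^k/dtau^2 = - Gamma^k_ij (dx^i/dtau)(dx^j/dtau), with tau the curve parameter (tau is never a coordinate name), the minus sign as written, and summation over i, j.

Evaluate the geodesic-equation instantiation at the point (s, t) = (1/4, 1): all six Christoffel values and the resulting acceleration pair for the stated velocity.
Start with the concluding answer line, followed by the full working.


Answer: Gamma_sss = -9273/26008, Gamma_sst = 48033/26008, Gamma_stt = -56889/26008, Gamma_tss = -91921/26008, Gamma_tst = 82393/26008, Gamma_ttt = -34545/26008; accelerations (d^2s/dtau^2, d^2t/dtau^2) = (44697/26008, -99471/26008)

E = 2041/2304, F = -235/768, G = 129/256 at the point
E_s = 49/32, E_t = 4/3, F_s = -193/192, F_t = -1/2, G_s = 33/16, G_t = 0
EG - F^2 = 3251/9216;  g^inv = (9216/3251) * [[129/256, 235/768], [235/768, 2041/2304]]
first-kind symbols [ij,l] = (1/2)(d_i g_jl + d_j g_il - d_l g_ij): [ss,s] = E_s/2 = 49/64, [ss,t] = F_s - E_t/2 = -107/64, [st,s] = E_t/2 = 2/3, [st,t] = G_s/2 = 33/32, [tt,s] = F_t - G_s/2 = -49/32, [tt,t] = G_t/2 = 0
Gamma^s_ij = (G*[ij,s] - F*[ij,t])/(EG - F^2), Gamma^t_ij = (E*[ij,t] - F*[ij,s])/(EG - F^2)
Gamma_sss = -9273/26008, Gamma_sst = 48033/26008, Gamma_stt = -56889/26008, Gamma_tss = -91921/26008, Gamma_tst = 82393/26008, Gamma_ttt = -34545/26008
d^2s/dtau^2 = -(Gamma_sss*(1)^2 + 2*Gamma_sst*(1)*(2) + Gamma_stt*(2)^2) = 44697/26008
d^2t/dtau^2 = -(Gamma_tss*(1)^2 + 2*Gamma_tst*(1)*(2) + Gamma_ttt*(2)^2) = -99471/26008


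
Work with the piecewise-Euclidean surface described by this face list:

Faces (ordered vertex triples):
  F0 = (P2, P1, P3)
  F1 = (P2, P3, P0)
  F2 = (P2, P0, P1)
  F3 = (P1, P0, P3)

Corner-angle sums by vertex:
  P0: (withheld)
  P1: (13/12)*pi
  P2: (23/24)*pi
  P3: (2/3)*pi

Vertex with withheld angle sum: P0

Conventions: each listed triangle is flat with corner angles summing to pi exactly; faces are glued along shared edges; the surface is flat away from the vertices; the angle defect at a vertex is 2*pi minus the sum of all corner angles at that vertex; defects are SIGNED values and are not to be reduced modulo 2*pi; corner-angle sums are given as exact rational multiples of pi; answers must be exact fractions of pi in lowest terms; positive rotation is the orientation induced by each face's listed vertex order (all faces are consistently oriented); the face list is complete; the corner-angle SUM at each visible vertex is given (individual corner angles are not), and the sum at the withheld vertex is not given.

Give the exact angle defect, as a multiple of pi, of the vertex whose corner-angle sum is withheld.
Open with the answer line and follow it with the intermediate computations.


Answer: defect(P0) = (17/24)*pi

V = 4, E = 6, F = 4; chi = V - E + F = 2
Gauss-Bonnet: total defect = 2*pi*chi = 4*pi; visible defects sum to (79/24)*pi


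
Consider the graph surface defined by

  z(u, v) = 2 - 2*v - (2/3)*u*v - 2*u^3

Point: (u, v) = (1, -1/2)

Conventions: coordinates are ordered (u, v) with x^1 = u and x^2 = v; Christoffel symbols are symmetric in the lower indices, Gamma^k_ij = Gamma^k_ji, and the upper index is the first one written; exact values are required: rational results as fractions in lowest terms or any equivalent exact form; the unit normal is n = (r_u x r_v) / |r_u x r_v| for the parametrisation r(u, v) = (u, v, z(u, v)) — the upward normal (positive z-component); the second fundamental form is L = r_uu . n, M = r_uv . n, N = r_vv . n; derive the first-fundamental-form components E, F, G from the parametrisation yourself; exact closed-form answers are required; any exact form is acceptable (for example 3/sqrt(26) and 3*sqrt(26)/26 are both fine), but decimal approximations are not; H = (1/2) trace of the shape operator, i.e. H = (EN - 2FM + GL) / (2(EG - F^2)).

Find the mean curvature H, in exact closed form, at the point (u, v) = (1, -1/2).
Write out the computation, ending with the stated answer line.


z_u = -17/3, z_v = -8/3, z_uu = -12, z_uv = -2/3, z_vv = 0
E = 298/9, F = 136/9, G = 73/9; answer radicand W^2 = 362/9
unnormalised second-form numerators: l = -12, m = -2/3, n = 0; L = l/sqrt(362/9), and similarly M = m/sqrt(W^2), N = n/sqrt(W^2)
H = (E*n - 2*F*m + G*l) / (2*(EG - F^2)*sqrt(W^2)); E*n - 2*F*m + G*l = -2084/27, EG - F^2 = 362/9, so H = (-521/543)/sqrt(362/9)

Answer: H = -521*sqrt(362)/65522
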